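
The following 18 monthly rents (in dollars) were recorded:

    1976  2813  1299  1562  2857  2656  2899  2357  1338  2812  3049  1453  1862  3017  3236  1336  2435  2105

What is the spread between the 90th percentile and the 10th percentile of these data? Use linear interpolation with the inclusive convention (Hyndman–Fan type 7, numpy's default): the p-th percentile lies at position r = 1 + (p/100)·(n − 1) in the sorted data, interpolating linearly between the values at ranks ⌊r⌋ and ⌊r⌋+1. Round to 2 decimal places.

1689.20

Sorted: 1299, 1336, 1338, 1453, 1562, 1862, 1976, 2105, 2357, 2435, 2656, 2812, 2813, 2857, 2899, 3017, 3049, 3236.
n = 18.
P10: r = 2.7; ranks 2–3 are 1336, 1338; interpolating gives 1337.4.
P90: r = 16.3; ranks 16–17 are 3017, 3049; interpolating gives 3026.6.
Difference: 3026.6 − 1337.4 = 1689.2.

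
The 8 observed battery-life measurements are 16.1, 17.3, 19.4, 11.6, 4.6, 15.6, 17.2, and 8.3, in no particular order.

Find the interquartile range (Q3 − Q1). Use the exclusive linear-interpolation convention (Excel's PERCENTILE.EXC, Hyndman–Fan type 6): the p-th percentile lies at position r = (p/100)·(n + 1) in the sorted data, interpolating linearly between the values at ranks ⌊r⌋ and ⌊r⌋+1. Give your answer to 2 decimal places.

8.15

Sorted: 4.6, 8.3, 11.6, 15.6, 16.1, 17.2, 17.3, 19.4.
n = 8.
P25: r = 2.25; ranks 2–3 are 8.3, 11.6; interpolating gives 9.125.
P75: r = 6.75; ranks 6–7 are 17.2, 17.3; interpolating gives 17.275.
Difference: 17.275 − 9.125 = 8.15.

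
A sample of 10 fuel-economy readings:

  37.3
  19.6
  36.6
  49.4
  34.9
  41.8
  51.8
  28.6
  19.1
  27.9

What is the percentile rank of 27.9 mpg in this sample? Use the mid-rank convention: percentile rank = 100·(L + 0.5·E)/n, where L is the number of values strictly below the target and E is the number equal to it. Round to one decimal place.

25.0

Sorted: 19.1, 19.6, 27.9, 28.6, 34.9, 36.6, 37.3, 41.8, 49.4, 51.8.
Count below 27.9: L = 2; count equal: E = 1; n = 10.
Percentile rank = 100·(2 + 0.5·1)/10 = 100·2.5/10 = 25.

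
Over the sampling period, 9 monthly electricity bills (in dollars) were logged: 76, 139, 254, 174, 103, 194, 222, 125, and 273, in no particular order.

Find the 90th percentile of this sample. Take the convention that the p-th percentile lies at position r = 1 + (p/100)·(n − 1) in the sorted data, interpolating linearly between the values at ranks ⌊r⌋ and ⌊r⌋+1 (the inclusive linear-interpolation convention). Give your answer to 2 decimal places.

Sorted: 76, 103, 125, 139, 174, 194, 222, 254, 273.
n = 9.
r = 1 + (90/100)·(9 − 1) = 1 + 7.2 = 8.2.
Rank 8 is 254 and rank 9 is 273.
Interpolate: 254 + 0.2·(273 − 254) = 254 + 0.2·19 = 257.8.

257.80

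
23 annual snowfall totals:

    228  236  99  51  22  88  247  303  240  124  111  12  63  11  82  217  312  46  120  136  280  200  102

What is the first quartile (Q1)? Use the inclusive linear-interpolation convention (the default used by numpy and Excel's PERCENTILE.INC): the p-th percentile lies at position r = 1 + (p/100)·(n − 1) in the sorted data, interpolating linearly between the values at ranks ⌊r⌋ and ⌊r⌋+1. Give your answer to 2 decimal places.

72.50

Sorted: 11, 12, 22, 46, 51, 63, 82, 88, 99, 102, 111, 120, 124, 136, 200, 217, 228, 236, 240, 247, 280, 303, 312.
n = 23.
r = 1 + (25/100)·(23 − 1) = 1 + 5.5 = 6.5.
Rank 6 is 63 and rank 7 is 82.
Interpolate: 63 + 0.5·(82 − 63) = 63 + 0.5·19 = 72.5.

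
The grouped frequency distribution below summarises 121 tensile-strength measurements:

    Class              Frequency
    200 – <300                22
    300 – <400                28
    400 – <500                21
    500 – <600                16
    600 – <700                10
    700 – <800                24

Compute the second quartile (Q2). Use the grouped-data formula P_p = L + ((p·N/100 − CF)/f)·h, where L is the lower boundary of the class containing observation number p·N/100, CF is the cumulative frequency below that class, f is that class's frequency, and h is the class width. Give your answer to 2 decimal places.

N = 121; target position k = 50/100 · 121 = 60.5.
Cumulative frequencies: 22, 50, 71, 87, 97, 121.
Observation 60.5 falls in the class 400 – <500.
L = 400, CF = 50, f = 21, h = 100.
P50 = 400 + ((60.5 − 50)/21)·100 = 400 + 50 = 450.

450.00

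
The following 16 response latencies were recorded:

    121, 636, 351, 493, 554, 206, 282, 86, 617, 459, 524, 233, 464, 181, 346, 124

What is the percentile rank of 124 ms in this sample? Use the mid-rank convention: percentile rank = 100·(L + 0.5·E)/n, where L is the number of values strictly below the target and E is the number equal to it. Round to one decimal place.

Sorted: 86, 121, 124, 181, 206, 233, 282, 346, 351, 459, 464, 493, 524, 554, 617, 636.
Count below 124: L = 2; count equal: E = 1; n = 16.
Percentile rank = 100·(2 + 0.5·1)/16 = 100·2.5/16 = 15.62.

15.6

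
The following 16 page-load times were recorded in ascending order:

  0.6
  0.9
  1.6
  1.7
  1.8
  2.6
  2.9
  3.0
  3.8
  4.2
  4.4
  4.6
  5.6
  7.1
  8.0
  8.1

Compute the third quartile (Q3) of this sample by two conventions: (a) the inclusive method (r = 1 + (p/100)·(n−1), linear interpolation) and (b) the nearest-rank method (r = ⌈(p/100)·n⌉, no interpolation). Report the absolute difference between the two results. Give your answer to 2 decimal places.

0.25

n = 16.
(a) r = 12.25; between ranks 12 (4.6) and 13 (5.6): 4.85.
(b) the nearest-rank method: rank 12 → 4.6.
|4.85 − 4.6| = 0.25.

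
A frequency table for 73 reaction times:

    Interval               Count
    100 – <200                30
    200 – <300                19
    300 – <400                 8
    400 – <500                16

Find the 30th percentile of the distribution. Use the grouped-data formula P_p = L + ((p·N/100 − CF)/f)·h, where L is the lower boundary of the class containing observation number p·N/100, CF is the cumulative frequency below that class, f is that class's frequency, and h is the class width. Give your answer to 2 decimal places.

N = 73; target position k = 30/100 · 73 = 21.9.
Cumulative frequencies: 30, 49, 57, 73.
Observation 21.9 falls in the class 100 – <200.
L = 100, CF = 0, f = 30, h = 100.
P30 = 100 + ((21.9 − 0)/30)·100 = 100 + 73 = 173.

173.00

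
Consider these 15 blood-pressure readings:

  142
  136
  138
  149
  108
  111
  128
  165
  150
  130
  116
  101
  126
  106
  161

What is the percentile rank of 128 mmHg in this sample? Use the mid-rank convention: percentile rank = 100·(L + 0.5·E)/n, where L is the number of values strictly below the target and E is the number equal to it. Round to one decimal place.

43.3

Sorted: 101, 106, 108, 111, 116, 126, 128, 130, 136, 138, 142, 149, 150, 161, 165.
Count below 128: L = 6; count equal: E = 1; n = 15.
Percentile rank = 100·(6 + 0.5·1)/15 = 100·6.5/15 = 43.33.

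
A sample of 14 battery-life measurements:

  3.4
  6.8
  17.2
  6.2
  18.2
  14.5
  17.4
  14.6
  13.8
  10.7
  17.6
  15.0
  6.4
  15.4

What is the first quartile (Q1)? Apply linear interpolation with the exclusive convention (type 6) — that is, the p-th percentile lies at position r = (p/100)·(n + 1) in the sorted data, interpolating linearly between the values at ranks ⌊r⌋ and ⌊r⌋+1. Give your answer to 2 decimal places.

Sorted: 3.4, 6.2, 6.4, 6.8, 10.7, 13.8, 14.5, 14.6, 15.0, 15.4, 17.2, 17.4, 17.6, 18.2.
n = 14.
r = (25/100)·(14 + 1) = 3.75.
Rank 3 is 6.4 and rank 4 is 6.8.
Interpolate: 6.4 + 0.75·(6.8 − 6.4) = 6.4 + 0.75·0.4 = 6.7.

6.70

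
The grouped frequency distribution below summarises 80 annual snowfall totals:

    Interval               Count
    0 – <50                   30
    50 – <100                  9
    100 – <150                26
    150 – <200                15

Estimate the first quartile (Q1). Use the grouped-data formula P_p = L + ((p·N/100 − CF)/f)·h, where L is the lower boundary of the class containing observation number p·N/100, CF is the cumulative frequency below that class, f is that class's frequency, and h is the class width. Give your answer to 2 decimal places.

33.33

N = 80; target position k = 25/100 · 80 = 20.
Cumulative frequencies: 30, 39, 65, 80.
Observation 20 falls in the class 0 – <50.
L = 0, CF = 0, f = 30, h = 50.
P25 = 0 + ((20 − 0)/30)·50 = 0 + 33.3333 = 33.3333.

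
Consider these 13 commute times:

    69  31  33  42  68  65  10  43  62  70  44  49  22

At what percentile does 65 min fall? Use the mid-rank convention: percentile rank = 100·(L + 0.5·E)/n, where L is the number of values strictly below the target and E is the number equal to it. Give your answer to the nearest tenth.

73.1

Sorted: 10, 22, 31, 33, 42, 43, 44, 49, 62, 65, 68, 69, 70.
Count below 65: L = 9; count equal: E = 1; n = 13.
Percentile rank = 100·(9 + 0.5·1)/13 = 100·9.5/13 = 73.08.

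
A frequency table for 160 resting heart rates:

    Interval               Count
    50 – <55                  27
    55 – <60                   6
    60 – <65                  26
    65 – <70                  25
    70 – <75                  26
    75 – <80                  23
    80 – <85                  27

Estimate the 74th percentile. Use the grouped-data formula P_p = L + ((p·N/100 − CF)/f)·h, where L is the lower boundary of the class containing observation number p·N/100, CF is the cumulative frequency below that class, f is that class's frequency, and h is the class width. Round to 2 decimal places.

76.83

N = 160; target position k = 74/100 · 160 = 118.4.
Cumulative frequencies: 27, 33, 59, 84, 110, 133, 160.
Observation 118.4 falls in the class 75 – <80.
L = 75, CF = 110, f = 23, h = 5.
P74 = 75 + ((118.4 − 110)/23)·5 = 75 + 1.82609 = 76.8261.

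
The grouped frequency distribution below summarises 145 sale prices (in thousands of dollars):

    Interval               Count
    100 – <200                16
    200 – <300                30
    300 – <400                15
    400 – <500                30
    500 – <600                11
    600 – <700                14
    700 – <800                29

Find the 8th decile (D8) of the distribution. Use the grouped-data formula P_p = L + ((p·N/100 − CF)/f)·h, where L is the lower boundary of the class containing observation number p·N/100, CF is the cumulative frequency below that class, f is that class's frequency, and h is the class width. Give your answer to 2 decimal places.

N = 145; target position k = 80/100 · 145 = 116.
Cumulative frequencies: 16, 46, 61, 91, 102, 116, 145.
Observation 116 falls in the class 600 – <700.
L = 600, CF = 102, f = 14, h = 100.
P80 = 600 + ((116 − 102)/14)·100 = 600 + 100 = 700.

700.00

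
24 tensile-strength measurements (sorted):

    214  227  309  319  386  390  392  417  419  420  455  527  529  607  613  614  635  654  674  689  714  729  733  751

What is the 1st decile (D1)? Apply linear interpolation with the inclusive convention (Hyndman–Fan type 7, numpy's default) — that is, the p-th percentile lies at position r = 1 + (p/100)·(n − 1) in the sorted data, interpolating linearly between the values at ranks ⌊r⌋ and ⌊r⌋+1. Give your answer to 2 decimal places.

312.00

n = 24.
r = 1 + (10/100)·(24 − 1) = 1 + 2.3 = 3.3.
Rank 3 is 309 and rank 4 is 319.
Interpolate: 309 + 0.3·(319 − 309) = 309 + 0.3·10 = 312.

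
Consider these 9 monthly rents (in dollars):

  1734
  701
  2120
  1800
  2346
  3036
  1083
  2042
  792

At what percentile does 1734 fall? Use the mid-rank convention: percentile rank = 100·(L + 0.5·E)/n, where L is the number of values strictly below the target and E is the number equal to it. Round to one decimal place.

38.9

Sorted: 701, 792, 1083, 1734, 1800, 2042, 2120, 2346, 3036.
Count below 1734: L = 3; count equal: E = 1; n = 9.
Percentile rank = 100·(3 + 0.5·1)/9 = 100·3.5/9 = 38.89.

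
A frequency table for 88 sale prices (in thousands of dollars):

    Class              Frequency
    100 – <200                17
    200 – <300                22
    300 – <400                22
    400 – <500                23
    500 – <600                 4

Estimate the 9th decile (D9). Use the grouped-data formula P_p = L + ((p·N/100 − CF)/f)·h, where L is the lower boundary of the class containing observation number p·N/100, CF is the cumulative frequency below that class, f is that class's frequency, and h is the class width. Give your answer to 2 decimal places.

N = 88; target position k = 90/100 · 88 = 79.2.
Cumulative frequencies: 17, 39, 61, 84, 88.
Observation 79.2 falls in the class 400 – <500.
L = 400, CF = 61, f = 23, h = 100.
P90 = 400 + ((79.2 − 61)/23)·100 = 400 + 79.1304 = 479.13.

479.13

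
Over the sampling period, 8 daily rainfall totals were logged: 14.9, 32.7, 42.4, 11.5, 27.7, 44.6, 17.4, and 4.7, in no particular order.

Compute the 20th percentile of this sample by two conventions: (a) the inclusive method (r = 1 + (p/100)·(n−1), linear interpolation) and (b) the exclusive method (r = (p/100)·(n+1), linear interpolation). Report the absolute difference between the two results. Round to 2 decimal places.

2.72

Sorted: 4.7, 11.5, 14.9, 17.4, 27.7, 32.7, 42.4, 44.6.
n = 8.
(a) r = 2.4; between ranks 2 (11.5) and 3 (14.9): 12.86.
(b) r = 1.8; between ranks 1 (4.7) and 2 (11.5): 10.14.
|12.86 − 10.14| = 2.72.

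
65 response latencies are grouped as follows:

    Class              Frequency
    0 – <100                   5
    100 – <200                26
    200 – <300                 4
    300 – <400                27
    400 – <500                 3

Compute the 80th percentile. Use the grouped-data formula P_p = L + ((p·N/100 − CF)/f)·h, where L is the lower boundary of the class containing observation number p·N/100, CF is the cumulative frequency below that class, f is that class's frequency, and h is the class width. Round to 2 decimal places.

N = 65; target position k = 80/100 · 65 = 52.
Cumulative frequencies: 5, 31, 35, 62, 65.
Observation 52 falls in the class 300 – <400.
L = 300, CF = 35, f = 27, h = 100.
P80 = 300 + ((52 − 35)/27)·100 = 300 + 62.963 = 362.963.

362.96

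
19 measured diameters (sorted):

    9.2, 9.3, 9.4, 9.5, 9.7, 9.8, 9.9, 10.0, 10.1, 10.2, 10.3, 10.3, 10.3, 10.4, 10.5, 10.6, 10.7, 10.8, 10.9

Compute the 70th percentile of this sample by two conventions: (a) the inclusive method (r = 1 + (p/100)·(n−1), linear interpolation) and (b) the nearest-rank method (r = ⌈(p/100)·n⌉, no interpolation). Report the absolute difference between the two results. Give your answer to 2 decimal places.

n = 19.
(a) r = 13.6; between ranks 13 (10.3) and 14 (10.4): 10.36.
(b) the nearest-rank method: rank 14 → 10.4.
|10.36 − 10.4| = 0.04.

0.04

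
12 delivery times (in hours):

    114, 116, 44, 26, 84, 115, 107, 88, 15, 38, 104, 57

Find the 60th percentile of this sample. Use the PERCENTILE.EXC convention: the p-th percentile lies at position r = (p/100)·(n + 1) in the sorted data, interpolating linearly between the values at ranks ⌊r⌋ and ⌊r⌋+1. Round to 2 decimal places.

100.80

Sorted: 15, 26, 38, 44, 57, 84, 88, 104, 107, 114, 115, 116.
n = 12.
r = (60/100)·(12 + 1) = 7.8.
Rank 7 is 88 and rank 8 is 104.
Interpolate: 88 + 0.8·(104 − 88) = 88 + 0.8·16 = 100.8.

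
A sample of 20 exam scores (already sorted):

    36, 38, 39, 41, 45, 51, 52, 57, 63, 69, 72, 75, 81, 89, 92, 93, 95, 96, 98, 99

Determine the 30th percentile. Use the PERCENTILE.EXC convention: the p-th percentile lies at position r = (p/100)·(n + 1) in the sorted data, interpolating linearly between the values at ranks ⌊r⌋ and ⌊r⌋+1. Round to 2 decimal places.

n = 20.
r = (30/100)·(20 + 1) = 6.3.
Rank 6 is 51 and rank 7 is 52.
Interpolate: 51 + 0.3·(52 − 51) = 51 + 0.3·1 = 51.3.

51.30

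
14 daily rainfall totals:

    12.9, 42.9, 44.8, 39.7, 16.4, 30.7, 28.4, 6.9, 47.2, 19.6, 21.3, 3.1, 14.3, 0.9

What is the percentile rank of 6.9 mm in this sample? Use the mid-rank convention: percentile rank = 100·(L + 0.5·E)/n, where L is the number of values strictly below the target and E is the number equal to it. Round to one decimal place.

17.9

Sorted: 0.9, 3.1, 6.9, 12.9, 14.3, 16.4, 19.6, 21.3, 28.4, 30.7, 39.7, 42.9, 44.8, 47.2.
Count below 6.9: L = 2; count equal: E = 1; n = 14.
Percentile rank = 100·(2 + 0.5·1)/14 = 100·2.5/14 = 17.86.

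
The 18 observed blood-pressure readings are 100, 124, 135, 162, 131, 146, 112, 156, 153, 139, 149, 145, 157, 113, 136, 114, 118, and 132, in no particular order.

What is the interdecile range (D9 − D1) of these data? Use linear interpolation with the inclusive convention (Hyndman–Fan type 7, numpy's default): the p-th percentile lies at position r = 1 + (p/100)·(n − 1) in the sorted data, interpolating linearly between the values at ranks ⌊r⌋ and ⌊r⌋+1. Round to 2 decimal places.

43.60

Sorted: 100, 112, 113, 114, 118, 124, 131, 132, 135, 136, 139, 145, 146, 149, 153, 156, 157, 162.
n = 18.
P10: r = 2.7; ranks 2–3 are 112, 113; interpolating gives 112.7.
P90: r = 16.3; ranks 16–17 are 156, 157; interpolating gives 156.3.
Difference: 156.3 − 112.7 = 43.6.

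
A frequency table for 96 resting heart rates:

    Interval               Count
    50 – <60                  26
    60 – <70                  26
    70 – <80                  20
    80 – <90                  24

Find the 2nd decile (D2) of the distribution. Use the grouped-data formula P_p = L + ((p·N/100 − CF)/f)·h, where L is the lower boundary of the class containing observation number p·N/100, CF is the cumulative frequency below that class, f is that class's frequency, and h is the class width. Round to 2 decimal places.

57.38

N = 96; target position k = 20/100 · 96 = 19.2.
Cumulative frequencies: 26, 52, 72, 96.
Observation 19.2 falls in the class 50 – <60.
L = 50, CF = 0, f = 26, h = 10.
P20 = 50 + ((19.2 − 0)/26)·10 = 50 + 7.38462 = 57.3846.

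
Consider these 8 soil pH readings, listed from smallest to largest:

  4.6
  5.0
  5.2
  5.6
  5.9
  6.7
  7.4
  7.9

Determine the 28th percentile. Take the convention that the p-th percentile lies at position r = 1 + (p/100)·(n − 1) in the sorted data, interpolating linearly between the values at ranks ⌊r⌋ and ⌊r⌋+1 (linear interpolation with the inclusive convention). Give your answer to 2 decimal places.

5.19

n = 8.
r = 1 + (28/100)·(8 − 1) = 1 + 1.96 = 2.96.
Rank 2 is 5.0 and rank 3 is 5.2.
Interpolate: 5.0 + 0.96·(5.2 − 5.0) = 5.0 + 0.96·0.2 = 5.192.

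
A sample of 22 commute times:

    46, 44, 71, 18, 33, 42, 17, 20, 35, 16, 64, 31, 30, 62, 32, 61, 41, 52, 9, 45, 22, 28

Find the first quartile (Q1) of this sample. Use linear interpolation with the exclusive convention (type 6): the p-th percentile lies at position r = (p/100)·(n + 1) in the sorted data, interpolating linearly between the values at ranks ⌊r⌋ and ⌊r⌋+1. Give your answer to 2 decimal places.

Sorted: 9, 16, 17, 18, 20, 22, 28, 30, 31, 32, 33, 35, 41, 42, 44, 45, 46, 52, 61, 62, 64, 71.
n = 22.
r = (25/100)·(22 + 1) = 5.75.
Rank 5 is 20 and rank 6 is 22.
Interpolate: 20 + 0.75·(22 − 20) = 20 + 0.75·2 = 21.5.

21.50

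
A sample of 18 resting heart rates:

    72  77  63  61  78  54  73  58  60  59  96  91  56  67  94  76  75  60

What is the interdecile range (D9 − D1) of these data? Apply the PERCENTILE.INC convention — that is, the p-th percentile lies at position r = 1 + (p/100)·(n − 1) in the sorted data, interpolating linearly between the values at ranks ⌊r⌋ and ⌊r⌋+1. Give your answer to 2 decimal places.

34.50

Sorted: 54, 56, 58, 59, 60, 60, 61, 63, 67, 72, 73, 75, 76, 77, 78, 91, 94, 96.
n = 18.
P10: r = 2.7; ranks 2–3 are 56, 58; interpolating gives 57.4.
P90: r = 16.3; ranks 16–17 are 91, 94; interpolating gives 91.9.
Difference: 91.9 − 57.4 = 34.5.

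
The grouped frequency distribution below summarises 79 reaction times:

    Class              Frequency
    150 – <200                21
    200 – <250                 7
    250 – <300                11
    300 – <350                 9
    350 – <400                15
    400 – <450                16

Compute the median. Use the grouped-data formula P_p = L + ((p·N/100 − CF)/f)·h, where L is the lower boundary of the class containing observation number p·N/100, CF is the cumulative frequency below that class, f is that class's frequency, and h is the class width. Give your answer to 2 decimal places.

302.78

N = 79; target position k = 50/100 · 79 = 39.5.
Cumulative frequencies: 21, 28, 39, 48, 63, 79.
Observation 39.5 falls in the class 300 – <350.
L = 300, CF = 39, f = 9, h = 50.
P50 = 300 + ((39.5 − 39)/9)·50 = 300 + 2.77778 = 302.778.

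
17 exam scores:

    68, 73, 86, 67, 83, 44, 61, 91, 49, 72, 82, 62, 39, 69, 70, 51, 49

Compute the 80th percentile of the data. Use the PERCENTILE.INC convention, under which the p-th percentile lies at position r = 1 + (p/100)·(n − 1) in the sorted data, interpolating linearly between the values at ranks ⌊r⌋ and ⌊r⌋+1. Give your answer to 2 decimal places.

80.20

Sorted: 39, 44, 49, 49, 51, 61, 62, 67, 68, 69, 70, 72, 73, 82, 83, 86, 91.
n = 17.
r = 1 + (80/100)·(17 − 1) = 1 + 12.8 = 13.8.
Rank 13 is 73 and rank 14 is 82.
Interpolate: 73 + 0.8·(82 − 73) = 73 + 0.8·9 = 80.2.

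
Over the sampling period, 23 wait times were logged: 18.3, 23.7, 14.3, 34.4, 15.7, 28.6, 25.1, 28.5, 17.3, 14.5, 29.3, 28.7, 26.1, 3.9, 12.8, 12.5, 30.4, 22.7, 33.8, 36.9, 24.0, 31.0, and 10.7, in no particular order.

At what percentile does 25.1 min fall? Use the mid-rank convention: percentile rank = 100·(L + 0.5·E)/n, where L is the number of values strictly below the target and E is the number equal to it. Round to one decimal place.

Sorted: 3.9, 10.7, 12.5, 12.8, 14.3, 14.5, 15.7, 17.3, 18.3, 22.7, 23.7, 24.0, 25.1, 26.1, 28.5, 28.6, 28.7, 29.3, 30.4, 31.0, 33.8, 34.4, 36.9.
Count below 25.1: L = 12; count equal: E = 1; n = 23.
Percentile rank = 100·(12 + 0.5·1)/23 = 100·12.5/23 = 54.35.

54.3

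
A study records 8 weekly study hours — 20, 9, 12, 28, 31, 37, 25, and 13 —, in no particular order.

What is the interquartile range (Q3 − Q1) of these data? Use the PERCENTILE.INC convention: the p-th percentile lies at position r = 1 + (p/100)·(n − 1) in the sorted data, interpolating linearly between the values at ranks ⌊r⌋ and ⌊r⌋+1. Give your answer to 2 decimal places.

Sorted: 9, 12, 13, 20, 25, 28, 31, 37.
n = 8.
P25: r = 2.75; ranks 2–3 are 12, 13; interpolating gives 12.75.
P75: r = 6.25; ranks 6–7 are 28, 31; interpolating gives 28.75.
Difference: 28.75 − 12.75 = 16.

16.00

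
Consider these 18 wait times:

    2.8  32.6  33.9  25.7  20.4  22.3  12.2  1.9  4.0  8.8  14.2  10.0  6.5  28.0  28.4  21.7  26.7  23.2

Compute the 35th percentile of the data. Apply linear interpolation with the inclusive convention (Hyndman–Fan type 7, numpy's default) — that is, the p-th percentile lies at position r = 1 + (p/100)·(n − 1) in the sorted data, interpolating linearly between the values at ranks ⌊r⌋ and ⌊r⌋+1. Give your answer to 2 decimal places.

12.09

Sorted: 1.9, 2.8, 4.0, 6.5, 8.8, 10.0, 12.2, 14.2, 20.4, 21.7, 22.3, 23.2, 25.7, 26.7, 28.0, 28.4, 32.6, 33.9.
n = 18.
r = 1 + (35/100)·(18 − 1) = 1 + 5.95 = 6.95.
Rank 6 is 10.0 and rank 7 is 12.2.
Interpolate: 10.0 + 0.95·(12.2 − 10.0) = 10.0 + 0.95·2.2 = 12.09.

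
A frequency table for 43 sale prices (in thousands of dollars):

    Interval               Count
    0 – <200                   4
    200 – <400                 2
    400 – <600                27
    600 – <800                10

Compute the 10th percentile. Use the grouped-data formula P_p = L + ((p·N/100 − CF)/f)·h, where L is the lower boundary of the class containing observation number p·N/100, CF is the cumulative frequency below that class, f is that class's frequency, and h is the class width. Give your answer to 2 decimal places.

230.00

N = 43; target position k = 10/100 · 43 = 4.3.
Cumulative frequencies: 4, 6, 33, 43.
Observation 4.3 falls in the class 200 – <400.
L = 200, CF = 4, f = 2, h = 200.
P10 = 200 + ((4.3 − 4)/2)·200 = 200 + 30 = 230.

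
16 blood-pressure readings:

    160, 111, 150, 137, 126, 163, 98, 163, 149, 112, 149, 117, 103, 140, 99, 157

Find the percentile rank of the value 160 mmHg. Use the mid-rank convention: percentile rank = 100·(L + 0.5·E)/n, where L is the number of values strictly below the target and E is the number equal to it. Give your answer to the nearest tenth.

Sorted: 98, 99, 103, 111, 112, 117, 126, 137, 140, 149, 149, 150, 157, 160, 163, 163.
Count below 160: L = 13; count equal: E = 1; n = 16.
Percentile rank = 100·(13 + 0.5·1)/16 = 100·13.5/16 = 84.38.

84.4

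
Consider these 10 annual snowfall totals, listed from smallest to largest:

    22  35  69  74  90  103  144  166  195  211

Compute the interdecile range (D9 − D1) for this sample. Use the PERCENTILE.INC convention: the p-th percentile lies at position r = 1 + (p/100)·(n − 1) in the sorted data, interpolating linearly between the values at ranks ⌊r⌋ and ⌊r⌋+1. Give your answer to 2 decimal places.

n = 10.
P10: r = 1.9; ranks 1–2 are 22, 35; interpolating gives 33.7.
P90: r = 9.1; ranks 9–10 are 195, 211; interpolating gives 196.6.
Difference: 196.6 − 33.7 = 162.9.

162.90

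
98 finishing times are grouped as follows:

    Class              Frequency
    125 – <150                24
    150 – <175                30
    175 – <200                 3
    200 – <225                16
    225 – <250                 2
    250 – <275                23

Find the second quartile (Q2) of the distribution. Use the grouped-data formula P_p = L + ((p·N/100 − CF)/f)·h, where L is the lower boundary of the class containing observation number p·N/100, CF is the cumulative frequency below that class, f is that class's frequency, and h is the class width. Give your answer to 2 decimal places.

N = 98; target position k = 50/100 · 98 = 49.
Cumulative frequencies: 24, 54, 57, 73, 75, 98.
Observation 49 falls in the class 150 – <175.
L = 150, CF = 24, f = 30, h = 25.
P50 = 150 + ((49 − 24)/30)·25 = 150 + 20.8333 = 170.833.

170.83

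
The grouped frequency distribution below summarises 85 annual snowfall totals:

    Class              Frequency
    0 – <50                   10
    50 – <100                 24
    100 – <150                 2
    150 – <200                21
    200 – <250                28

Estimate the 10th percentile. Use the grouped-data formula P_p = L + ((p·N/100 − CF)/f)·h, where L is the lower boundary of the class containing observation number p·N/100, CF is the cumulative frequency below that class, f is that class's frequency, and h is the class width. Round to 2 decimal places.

42.50

N = 85; target position k = 10/100 · 85 = 8.5.
Cumulative frequencies: 10, 34, 36, 57, 85.
Observation 8.5 falls in the class 0 – <50.
L = 0, CF = 0, f = 10, h = 50.
P10 = 0 + ((8.5 − 0)/10)·50 = 0 + 42.5 = 42.5.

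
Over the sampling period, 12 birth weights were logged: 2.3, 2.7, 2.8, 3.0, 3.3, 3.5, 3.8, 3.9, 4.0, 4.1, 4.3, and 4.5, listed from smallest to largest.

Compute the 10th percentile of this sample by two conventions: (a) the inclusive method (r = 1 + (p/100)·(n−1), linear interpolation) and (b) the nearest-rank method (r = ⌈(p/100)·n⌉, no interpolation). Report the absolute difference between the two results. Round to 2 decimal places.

0.01

n = 12.
(a) r = 2.1; between ranks 2 (2.7) and 3 (2.8): 2.71.
(b) the nearest-rank method: rank 2 → 2.7.
|2.71 − 2.7| = 0.01.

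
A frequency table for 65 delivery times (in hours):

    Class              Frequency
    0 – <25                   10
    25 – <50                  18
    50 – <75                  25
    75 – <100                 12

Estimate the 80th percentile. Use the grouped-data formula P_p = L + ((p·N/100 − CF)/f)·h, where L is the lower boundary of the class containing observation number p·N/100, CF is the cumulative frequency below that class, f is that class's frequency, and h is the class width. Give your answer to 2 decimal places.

74.00

N = 65; target position k = 80/100 · 65 = 52.
Cumulative frequencies: 10, 28, 53, 65.
Observation 52 falls in the class 50 – <75.
L = 50, CF = 28, f = 25, h = 25.
P80 = 50 + ((52 − 28)/25)·25 = 50 + 24 = 74.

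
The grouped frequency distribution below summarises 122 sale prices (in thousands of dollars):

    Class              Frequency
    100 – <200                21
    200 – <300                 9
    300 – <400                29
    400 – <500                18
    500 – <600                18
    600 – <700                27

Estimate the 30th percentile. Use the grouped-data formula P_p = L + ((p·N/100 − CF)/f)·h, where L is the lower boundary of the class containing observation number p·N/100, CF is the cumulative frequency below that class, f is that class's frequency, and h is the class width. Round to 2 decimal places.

N = 122; target position k = 30/100 · 122 = 36.6.
Cumulative frequencies: 21, 30, 59, 77, 95, 122.
Observation 36.6 falls in the class 300 – <400.
L = 300, CF = 30, f = 29, h = 100.
P30 = 300 + ((36.6 − 30)/29)·100 = 300 + 22.7586 = 322.759.

322.76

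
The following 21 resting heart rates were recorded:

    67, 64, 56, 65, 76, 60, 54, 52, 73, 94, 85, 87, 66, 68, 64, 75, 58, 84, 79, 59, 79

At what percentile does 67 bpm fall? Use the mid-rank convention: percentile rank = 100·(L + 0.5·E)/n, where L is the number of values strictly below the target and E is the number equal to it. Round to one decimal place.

Sorted: 52, 54, 56, 58, 59, 60, 64, 64, 65, 66, 67, 68, 73, 75, 76, 79, 79, 84, 85, 87, 94.
Count below 67: L = 10; count equal: E = 1; n = 21.
Percentile rank = 100·(10 + 0.5·1)/21 = 100·10.5/21 = 50.

50.0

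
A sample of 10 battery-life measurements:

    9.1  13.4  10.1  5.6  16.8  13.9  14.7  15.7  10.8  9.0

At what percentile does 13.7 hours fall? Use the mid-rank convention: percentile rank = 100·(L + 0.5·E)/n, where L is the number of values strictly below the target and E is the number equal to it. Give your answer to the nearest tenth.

Sorted: 5.6, 9.0, 9.1, 10.1, 10.8, 13.4, 13.9, 14.7, 15.7, 16.8.
Count below 13.7: L = 6; count equal: E = 0; n = 10.
Percentile rank = 100·(6 + 0.5·0)/10 = 100·6/10 = 60.

60.0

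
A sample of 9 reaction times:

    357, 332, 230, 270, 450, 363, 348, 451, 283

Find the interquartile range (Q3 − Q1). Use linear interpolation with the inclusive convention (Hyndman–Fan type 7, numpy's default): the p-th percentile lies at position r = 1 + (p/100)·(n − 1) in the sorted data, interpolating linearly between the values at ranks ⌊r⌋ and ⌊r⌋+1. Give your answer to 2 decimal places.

Sorted: 230, 270, 283, 332, 348, 357, 363, 450, 451.
n = 9.
P25: r = 3 (integer) → 283.
P75: r = 7 (integer) → 363.
Difference: 363 − 283 = 80.

80.00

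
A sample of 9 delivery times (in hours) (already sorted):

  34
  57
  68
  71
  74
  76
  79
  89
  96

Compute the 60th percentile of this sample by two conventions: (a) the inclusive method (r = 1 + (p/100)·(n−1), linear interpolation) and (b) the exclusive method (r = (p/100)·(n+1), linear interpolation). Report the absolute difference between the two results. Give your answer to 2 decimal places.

n = 9.
(a) r = 5.8; between ranks 5 (74) and 6 (76): 75.6.
(b) r = 6 → value at rank 6 = 76.
|75.6 − 76| = 0.4.

0.40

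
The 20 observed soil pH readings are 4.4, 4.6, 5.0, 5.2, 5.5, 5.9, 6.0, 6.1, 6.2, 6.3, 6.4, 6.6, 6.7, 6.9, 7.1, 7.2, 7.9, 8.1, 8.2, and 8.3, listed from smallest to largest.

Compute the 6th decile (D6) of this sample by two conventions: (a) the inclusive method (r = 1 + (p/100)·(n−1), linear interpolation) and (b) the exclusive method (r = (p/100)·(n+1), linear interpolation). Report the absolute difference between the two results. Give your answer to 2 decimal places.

n = 20.
(a) r = 12.4; between ranks 12 (6.6) and 13 (6.7): 6.64.
(b) r = 12.6; between ranks 12 (6.6) and 13 (6.7): 6.66.
|6.64 − 6.66| = 0.02.

0.02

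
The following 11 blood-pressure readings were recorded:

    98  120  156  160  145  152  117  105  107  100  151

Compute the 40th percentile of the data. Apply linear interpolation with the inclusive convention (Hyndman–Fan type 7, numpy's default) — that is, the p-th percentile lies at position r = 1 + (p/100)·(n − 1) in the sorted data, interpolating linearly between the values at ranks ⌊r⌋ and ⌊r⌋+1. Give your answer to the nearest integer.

117

Sorted: 98, 100, 105, 107, 117, 120, 145, 151, 152, 156, 160.
n = 11.
r = 1 + (40/100)·(11 − 1) = 1 + 4 = 5.
r is an integer, so P40 is the value at rank 5: 117.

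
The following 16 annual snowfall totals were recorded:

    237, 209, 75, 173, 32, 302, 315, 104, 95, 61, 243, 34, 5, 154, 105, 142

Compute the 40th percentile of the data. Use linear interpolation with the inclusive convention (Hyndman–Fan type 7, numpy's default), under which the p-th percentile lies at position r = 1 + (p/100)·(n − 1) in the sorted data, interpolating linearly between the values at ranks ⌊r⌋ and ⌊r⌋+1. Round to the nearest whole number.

104

Sorted: 5, 32, 34, 61, 75, 95, 104, 105, 142, 154, 173, 209, 237, 243, 302, 315.
n = 16.
r = 1 + (40/100)·(16 − 1) = 1 + 6 = 7.
r is an integer, so P40 is the value at rank 7: 104.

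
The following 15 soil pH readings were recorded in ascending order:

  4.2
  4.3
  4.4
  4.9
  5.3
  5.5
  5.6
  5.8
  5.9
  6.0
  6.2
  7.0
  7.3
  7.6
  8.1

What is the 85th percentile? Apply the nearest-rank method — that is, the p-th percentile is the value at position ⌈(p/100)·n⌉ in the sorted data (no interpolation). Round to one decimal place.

7.3

n = 15.
Position = ⌈85/100 · 15⌉ = ⌈12.75⌉ = 13.
The value at rank 13 is 7.3.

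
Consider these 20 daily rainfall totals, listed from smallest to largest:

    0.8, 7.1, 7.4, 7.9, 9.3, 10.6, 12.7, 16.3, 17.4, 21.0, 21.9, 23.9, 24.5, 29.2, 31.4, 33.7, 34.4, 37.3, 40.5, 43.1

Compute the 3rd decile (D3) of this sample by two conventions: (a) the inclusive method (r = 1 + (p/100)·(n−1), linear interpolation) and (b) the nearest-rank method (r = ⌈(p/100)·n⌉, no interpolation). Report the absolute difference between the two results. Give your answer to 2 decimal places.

1.47

n = 20.
(a) r = 6.7; between ranks 6 (10.6) and 7 (12.7): 12.07.
(b) the nearest-rank method: rank 6 → 10.6.
|12.07 − 10.6| = 1.47.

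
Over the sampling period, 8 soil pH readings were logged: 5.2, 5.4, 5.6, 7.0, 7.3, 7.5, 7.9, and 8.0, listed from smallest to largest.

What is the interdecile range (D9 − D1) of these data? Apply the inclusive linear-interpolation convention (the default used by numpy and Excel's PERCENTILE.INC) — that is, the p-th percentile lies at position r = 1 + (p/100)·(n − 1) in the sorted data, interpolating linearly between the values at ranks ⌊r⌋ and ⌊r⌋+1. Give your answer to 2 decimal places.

n = 8.
P10: r = 1.7; ranks 1–2 are 5.2, 5.4; interpolating gives 5.34.
P90: r = 7.3; ranks 7–8 are 7.9, 8.0; interpolating gives 7.93.
Difference: 7.93 − 5.34 = 2.59.

2.59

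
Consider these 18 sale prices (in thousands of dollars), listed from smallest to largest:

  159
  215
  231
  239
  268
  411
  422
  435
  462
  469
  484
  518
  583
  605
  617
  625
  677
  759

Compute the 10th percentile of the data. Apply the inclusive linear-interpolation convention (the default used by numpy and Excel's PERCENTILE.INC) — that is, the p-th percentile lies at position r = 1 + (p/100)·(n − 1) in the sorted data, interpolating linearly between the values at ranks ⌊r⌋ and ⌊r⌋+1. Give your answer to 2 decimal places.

n = 18.
r = 1 + (10/100)·(18 − 1) = 1 + 1.7 = 2.7.
Rank 2 is 215 and rank 3 is 231.
Interpolate: 215 + 0.7·(231 − 215) = 215 + 0.7·16 = 226.2.

226.20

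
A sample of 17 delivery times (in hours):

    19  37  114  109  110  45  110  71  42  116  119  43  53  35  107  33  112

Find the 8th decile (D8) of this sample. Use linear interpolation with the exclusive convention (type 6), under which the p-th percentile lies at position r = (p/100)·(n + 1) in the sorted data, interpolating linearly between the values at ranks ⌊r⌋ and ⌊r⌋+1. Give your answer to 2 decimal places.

Sorted: 19, 33, 35, 37, 42, 43, 45, 53, 71, 107, 109, 110, 110, 112, 114, 116, 119.
n = 17.
r = (80/100)·(17 + 1) = 14.4.
Rank 14 is 112 and rank 15 is 114.
Interpolate: 112 + 0.4·(114 − 112) = 112 + 0.4·2 = 112.8.

112.80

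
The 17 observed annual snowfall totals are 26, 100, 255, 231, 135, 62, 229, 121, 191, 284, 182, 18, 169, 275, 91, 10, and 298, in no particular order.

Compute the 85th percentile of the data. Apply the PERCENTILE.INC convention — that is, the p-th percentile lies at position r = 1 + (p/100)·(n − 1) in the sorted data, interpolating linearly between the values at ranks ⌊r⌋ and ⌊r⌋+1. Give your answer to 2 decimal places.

267.00

Sorted: 10, 18, 26, 62, 91, 100, 121, 135, 169, 182, 191, 229, 231, 255, 275, 284, 298.
n = 17.
r = 1 + (85/100)·(17 − 1) = 1 + 13.6 = 14.6.
Rank 14 is 255 and rank 15 is 275.
Interpolate: 255 + 0.6·(275 − 255) = 255 + 0.6·20 = 267.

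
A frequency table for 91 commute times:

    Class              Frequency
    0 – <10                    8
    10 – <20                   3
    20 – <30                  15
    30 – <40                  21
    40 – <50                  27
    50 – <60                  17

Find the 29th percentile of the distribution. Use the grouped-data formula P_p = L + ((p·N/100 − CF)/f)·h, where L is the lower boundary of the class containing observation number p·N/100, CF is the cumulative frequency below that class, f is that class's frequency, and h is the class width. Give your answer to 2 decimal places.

30.19

N = 91; target position k = 29/100 · 91 = 26.39.
Cumulative frequencies: 8, 11, 26, 47, 74, 91.
Observation 26.39 falls in the class 30 – <40.
L = 30, CF = 26, f = 21, h = 10.
P29 = 30 + ((26.39 − 26)/21)·10 = 30 + 0.185714 = 30.1857.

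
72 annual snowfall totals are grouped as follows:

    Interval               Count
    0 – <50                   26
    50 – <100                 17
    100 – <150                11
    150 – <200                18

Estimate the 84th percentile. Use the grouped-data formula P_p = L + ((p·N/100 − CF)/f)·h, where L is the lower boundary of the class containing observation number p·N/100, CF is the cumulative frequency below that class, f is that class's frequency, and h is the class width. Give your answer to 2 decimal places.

168.00

N = 72; target position k = 84/100 · 72 = 60.48.
Cumulative frequencies: 26, 43, 54, 72.
Observation 60.48 falls in the class 150 – <200.
L = 150, CF = 54, f = 18, h = 50.
P84 = 150 + ((60.48 − 54)/18)·50 = 150 + 18 = 168.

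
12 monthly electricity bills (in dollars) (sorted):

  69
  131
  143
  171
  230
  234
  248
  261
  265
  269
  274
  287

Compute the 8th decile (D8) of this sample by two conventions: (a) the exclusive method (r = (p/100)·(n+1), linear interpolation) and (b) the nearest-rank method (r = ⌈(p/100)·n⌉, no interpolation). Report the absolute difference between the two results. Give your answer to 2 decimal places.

n = 12.
(a) r = 10.4; between ranks 10 (269) and 11 (274): 271.
(b) the nearest-rank method: rank 10 → 269.
|271 − 269| = 2.

2.00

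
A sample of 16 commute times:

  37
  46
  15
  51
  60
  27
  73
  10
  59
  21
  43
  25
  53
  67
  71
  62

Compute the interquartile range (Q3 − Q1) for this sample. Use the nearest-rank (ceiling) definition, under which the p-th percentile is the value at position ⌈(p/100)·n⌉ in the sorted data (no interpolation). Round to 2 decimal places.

Sorted: 10, 15, 21, 25, 27, 37, 43, 46, 51, 53, 59, 60, 62, 67, 71, 73.
n = 16.
P25: rank ⌈25/100·16⌉ = 4 → 25.
P75: rank ⌈75/100·16⌉ = 12 → 60.
Difference: 60 − 25 = 35.

35.00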